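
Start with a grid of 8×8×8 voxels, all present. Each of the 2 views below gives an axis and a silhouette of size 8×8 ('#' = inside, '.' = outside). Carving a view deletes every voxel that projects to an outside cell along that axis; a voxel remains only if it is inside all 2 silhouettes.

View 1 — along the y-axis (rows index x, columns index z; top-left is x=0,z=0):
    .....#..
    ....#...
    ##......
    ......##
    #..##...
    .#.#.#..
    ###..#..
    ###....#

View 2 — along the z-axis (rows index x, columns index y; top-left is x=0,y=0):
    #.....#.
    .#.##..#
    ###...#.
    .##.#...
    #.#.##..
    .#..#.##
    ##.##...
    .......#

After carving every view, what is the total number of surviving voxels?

before carving: 512 voxels (8×8×8)
carve view 1 (along y, XZ-mask fill 20/64): 160 voxels remain
carve view 2 (along z, XY-mask fill 26/64): 64 voxels remain

|visual hull| = 64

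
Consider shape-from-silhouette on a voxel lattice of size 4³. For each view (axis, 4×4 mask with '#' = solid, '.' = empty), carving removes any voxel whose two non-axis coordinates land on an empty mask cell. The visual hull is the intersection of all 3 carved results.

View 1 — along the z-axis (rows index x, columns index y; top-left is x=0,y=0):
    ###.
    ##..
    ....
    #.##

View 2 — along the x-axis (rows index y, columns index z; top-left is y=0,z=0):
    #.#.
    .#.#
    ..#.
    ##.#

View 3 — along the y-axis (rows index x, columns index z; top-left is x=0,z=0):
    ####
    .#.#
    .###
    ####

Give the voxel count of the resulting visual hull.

start: 4×4×4 = 64 voxels
after view 1 [z-axis, 8 of 16 cells solid] → remaining = 32
after view 2 [x-axis, 8 of 16 cells solid] → remaining = 15
after view 3 [y-axis, 13 of 16 cells solid] → remaining = 13

remaining voxels: 13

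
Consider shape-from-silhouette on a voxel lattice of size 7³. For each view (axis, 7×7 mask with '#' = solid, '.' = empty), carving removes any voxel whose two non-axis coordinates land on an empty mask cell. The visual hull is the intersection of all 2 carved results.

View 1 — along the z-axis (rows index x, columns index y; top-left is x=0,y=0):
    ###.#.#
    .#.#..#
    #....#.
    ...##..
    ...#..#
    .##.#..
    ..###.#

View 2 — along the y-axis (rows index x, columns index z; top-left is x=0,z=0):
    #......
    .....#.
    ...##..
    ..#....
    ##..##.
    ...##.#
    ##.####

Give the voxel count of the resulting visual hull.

initial block: 7^3 = 343
carve view 1 (along z, XY-mask fill 21/49): 147 voxels remain
carve view 2 (along y, XZ-mask fill 18/49): 55 voxels remain

55 voxels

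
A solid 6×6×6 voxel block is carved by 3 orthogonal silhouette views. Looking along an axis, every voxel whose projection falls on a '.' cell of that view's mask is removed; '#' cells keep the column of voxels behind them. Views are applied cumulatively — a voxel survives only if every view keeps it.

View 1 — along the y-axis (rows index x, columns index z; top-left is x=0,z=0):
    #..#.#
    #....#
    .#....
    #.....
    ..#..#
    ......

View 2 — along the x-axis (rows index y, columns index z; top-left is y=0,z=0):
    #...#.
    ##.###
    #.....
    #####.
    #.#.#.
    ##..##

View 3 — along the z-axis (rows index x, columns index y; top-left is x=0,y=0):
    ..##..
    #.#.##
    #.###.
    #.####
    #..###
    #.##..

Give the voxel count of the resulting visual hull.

voxel count = 17

start: 6×6×6 = 216 voxels
V1 y: intersect with XZ mask (9 set) -- 54 left
V2 x: intersect with YZ mask (20 set) -- 31 left
V3 z: intersect with XY mask (22 set) -- 17 left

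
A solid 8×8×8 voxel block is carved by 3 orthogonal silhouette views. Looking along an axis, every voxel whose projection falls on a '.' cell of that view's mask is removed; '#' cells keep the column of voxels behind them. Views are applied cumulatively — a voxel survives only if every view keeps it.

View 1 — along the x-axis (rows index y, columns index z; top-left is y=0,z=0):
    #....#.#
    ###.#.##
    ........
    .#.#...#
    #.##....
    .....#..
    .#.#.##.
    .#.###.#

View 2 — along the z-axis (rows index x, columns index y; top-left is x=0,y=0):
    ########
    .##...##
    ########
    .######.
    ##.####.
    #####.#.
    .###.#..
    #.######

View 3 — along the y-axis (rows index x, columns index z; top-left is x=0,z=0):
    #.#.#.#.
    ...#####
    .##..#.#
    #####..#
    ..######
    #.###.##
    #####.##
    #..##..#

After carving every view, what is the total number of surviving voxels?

remaining voxels: 93

full grid |V| = 512
  1. axis=0 (YZ plane), |mask|=25  ⇒  voxels=200
  2. axis=2 (XY plane), |mask|=49  ⇒  voxels=150
  3. axis=1 (XZ plane), |mask|=42  ⇒  voxels=93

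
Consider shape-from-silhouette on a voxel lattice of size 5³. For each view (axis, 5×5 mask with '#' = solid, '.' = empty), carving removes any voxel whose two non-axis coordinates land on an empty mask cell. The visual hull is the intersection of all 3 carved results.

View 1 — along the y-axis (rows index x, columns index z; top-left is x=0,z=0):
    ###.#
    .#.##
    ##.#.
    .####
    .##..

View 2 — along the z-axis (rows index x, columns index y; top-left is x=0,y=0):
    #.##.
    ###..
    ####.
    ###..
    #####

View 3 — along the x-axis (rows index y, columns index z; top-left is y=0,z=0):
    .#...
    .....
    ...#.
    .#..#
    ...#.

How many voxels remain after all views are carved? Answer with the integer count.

12 voxels

initial block: 5^3 = 125
carve view 1 (along y, XZ-mask fill 16/25): 80 voxels remain
carve view 2 (along z, XY-mask fill 18/25): 55 voxels remain
carve view 3 (along x, YZ-mask fill 5/25): 12 voxels remain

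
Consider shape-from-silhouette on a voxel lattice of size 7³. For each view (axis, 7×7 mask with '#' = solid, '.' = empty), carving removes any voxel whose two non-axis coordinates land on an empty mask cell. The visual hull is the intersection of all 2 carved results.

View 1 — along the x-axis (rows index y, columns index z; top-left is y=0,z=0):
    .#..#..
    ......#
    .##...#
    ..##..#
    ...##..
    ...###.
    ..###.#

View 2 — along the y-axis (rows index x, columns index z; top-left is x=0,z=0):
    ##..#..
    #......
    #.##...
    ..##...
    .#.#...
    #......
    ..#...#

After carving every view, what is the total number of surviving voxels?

voxel count = 33

start: 7×7×7 = 343 voxels
[1] x-view keeps 18 columns → grid now 126
[2] y-view keeps 14 columns → grid now 33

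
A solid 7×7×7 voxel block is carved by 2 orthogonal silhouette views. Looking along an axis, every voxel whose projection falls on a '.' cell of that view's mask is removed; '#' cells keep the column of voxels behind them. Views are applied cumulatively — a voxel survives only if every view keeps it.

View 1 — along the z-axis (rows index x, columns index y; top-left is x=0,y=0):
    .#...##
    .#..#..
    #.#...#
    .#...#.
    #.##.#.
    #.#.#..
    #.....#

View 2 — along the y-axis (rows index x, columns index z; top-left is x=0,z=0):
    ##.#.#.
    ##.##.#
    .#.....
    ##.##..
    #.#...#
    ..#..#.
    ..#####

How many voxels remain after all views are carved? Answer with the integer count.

61 voxels

full grid |V| = 343
  1. axis=2 (XY plane), |mask|=19  ⇒  voxels=133
  2. axis=1 (XZ plane), |mask|=24  ⇒  voxels=61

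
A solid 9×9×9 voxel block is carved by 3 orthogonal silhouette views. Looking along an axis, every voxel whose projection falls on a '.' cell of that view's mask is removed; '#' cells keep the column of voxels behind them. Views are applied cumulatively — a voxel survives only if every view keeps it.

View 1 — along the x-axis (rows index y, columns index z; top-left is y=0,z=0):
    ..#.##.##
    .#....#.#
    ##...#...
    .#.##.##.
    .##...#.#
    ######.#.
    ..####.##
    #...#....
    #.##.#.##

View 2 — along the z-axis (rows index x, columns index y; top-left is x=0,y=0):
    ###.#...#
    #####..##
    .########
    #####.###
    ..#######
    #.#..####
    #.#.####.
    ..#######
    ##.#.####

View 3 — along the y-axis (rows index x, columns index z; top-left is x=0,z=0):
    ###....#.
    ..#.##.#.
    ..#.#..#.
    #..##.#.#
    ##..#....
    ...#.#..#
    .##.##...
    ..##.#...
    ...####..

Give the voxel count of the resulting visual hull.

initial block: 9^3 = 729
  1. axis=0 (YZ plane), |mask|=41  ⇒  voxels=369
  2. axis=2 (XY plane), |mask|=61  ⇒  voxels=275
  3. axis=1 (XZ plane), |mask|=33  ⇒  voxels=117

remaining voxels: 117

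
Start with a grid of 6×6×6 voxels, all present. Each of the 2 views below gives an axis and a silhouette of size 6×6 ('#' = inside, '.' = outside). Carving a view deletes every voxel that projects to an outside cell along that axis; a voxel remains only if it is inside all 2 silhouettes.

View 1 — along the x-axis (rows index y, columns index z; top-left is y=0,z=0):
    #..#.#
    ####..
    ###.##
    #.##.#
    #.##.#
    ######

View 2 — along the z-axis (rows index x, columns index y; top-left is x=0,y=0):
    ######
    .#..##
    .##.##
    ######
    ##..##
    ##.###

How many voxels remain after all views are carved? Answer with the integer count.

full grid |V| = 216
after view 1 [x-axis, 26 of 36 cells solid] → remaining = 156
after view 2 [z-axis, 28 of 36 cells solid] → remaining = 123

|visual hull| = 123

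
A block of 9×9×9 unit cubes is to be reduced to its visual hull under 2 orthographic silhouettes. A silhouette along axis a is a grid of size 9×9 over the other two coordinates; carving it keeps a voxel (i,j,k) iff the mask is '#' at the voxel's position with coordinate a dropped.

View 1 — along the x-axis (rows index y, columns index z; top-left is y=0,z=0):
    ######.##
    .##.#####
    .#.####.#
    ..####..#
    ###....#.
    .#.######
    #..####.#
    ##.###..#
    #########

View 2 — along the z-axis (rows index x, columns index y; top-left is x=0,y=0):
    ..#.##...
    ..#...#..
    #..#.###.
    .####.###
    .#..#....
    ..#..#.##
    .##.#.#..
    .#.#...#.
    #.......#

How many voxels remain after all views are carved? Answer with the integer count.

|visual hull| = 201

full grid |V| = 729
[1] x-view keeps 58 columns → grid now 522
[2] z-view keeps 32 columns → grid now 201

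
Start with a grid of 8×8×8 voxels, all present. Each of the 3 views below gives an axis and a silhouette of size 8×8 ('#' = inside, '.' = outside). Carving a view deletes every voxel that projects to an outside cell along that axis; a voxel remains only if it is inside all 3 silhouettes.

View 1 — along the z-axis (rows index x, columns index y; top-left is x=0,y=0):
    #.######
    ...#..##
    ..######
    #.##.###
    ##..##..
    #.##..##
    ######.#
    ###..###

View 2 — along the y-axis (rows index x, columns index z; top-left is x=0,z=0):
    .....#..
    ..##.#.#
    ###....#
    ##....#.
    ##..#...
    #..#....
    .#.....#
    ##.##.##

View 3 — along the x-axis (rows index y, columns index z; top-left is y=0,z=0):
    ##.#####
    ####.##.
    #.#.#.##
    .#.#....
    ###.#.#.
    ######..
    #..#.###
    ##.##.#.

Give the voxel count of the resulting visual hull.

initial block: 8^3 = 512
after view 1 [z-axis, 44 of 64 cells solid] → remaining = 352
after view 2 [y-axis, 25 of 64 cells solid] → remaining = 133
after view 3 [x-axis, 41 of 64 cells solid] → remaining = 89

remaining voxels: 89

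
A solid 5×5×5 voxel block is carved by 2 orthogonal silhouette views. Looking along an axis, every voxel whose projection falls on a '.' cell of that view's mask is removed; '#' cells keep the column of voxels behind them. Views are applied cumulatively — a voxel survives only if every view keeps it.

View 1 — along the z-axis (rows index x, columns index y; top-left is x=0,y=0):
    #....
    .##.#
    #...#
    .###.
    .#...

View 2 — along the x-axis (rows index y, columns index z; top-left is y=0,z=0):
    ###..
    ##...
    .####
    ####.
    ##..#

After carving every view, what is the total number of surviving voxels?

start: 5×5×5 = 125 voxels
[1] z-view keeps 10 columns → grid now 50
[2] x-view keeps 16 columns → grid now 30

|visual hull| = 30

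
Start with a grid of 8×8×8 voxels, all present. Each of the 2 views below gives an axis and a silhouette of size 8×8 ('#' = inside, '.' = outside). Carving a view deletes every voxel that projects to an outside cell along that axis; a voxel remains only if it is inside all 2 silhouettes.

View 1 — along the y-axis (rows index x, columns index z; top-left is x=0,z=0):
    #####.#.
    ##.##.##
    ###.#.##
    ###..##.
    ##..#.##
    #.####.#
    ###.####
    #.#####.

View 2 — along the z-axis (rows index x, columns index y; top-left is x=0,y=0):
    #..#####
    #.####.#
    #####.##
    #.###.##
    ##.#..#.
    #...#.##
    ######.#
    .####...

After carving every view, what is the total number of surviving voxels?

remaining voxels: 261

before carving: 512 voxels (8×8×8)
carve view 1 (along y, XZ-mask fill 47/64): 376 voxels remain
carve view 2 (along z, XY-mask fill 44/64): 261 voxels remain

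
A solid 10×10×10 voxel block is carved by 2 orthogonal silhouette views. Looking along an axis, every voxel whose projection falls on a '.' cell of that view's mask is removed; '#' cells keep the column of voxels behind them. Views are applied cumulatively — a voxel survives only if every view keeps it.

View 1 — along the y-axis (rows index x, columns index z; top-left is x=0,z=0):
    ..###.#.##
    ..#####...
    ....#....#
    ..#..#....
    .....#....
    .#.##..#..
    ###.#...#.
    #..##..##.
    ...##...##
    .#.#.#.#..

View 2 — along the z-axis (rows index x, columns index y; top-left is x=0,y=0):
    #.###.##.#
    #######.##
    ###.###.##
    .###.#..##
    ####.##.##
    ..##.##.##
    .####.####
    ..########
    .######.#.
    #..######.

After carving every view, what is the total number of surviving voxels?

full grid |V| = 1000
V1 y: intersect with XZ mask (38 set) -- 380 left
V2 z: intersect with XY mask (74 set) -- 283 left

|visual hull| = 283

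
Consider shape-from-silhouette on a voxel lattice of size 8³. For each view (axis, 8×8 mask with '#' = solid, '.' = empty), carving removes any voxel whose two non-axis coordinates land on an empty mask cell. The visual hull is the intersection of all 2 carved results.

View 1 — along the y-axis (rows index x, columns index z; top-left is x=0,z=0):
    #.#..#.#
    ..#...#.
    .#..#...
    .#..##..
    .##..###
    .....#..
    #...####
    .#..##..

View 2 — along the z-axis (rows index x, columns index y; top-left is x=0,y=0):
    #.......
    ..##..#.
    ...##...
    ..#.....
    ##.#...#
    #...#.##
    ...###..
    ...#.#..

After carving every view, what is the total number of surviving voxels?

voxel count = 62

before carving: 512 voxels (8×8×8)
after view 1 [y-axis, 25 of 64 cells solid] → remaining = 200
after view 2 [z-axis, 20 of 64 cells solid] → remaining = 62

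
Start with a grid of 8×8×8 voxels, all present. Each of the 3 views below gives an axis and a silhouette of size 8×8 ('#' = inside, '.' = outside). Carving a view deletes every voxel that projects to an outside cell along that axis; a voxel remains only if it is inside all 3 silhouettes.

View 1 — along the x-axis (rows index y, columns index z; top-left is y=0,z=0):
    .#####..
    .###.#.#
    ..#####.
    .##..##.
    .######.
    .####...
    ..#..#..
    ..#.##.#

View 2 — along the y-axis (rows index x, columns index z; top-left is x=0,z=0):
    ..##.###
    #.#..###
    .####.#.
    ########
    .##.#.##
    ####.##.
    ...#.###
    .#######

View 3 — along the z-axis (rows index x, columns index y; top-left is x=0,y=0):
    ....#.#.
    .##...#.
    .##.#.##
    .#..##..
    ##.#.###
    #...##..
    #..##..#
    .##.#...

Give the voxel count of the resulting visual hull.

|visual hull| = 97

initial block: 8^3 = 512
[1] x-view keeps 35 columns → grid now 280
[2] y-view keeps 45 columns → grid now 209
[3] z-view keeps 29 columns → grid now 97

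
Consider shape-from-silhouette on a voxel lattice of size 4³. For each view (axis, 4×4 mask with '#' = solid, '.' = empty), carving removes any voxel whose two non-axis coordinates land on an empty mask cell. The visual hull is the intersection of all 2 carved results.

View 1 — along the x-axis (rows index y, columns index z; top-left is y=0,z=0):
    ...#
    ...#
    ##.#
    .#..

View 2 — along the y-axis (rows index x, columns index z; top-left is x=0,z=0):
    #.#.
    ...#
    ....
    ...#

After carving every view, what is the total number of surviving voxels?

full grid |V| = 64
  1. axis=0 (YZ plane), |mask|=6  ⇒  voxels=24
  2. axis=1 (XZ plane), |mask|=4  ⇒  voxels=7

7 voxels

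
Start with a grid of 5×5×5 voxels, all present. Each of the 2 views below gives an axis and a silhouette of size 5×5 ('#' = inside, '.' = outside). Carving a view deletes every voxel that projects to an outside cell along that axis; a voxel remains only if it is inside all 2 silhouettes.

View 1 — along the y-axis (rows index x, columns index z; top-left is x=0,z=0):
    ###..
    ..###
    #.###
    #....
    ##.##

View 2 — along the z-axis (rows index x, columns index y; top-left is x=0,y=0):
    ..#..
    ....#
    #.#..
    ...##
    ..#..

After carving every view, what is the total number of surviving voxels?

remaining voxels: 20

start: 5×5×5 = 125 voxels
after view 1 [y-axis, 15 of 25 cells solid] → remaining = 75
after view 2 [z-axis, 7 of 25 cells solid] → remaining = 20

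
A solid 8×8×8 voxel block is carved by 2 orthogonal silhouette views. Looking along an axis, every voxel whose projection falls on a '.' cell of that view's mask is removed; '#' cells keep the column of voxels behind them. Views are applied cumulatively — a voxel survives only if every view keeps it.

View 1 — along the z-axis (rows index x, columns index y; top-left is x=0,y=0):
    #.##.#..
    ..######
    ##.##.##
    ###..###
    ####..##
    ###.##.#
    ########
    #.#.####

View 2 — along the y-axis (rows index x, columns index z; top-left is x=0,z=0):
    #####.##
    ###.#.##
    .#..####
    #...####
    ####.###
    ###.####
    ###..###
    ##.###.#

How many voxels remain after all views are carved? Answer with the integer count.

start: 8×8×8 = 512 voxels
carve view 1 (along z, XY-mask fill 48/64): 384 voxels remain
carve view 2 (along y, XZ-mask fill 49/64): 292 voxels remain

voxel count = 292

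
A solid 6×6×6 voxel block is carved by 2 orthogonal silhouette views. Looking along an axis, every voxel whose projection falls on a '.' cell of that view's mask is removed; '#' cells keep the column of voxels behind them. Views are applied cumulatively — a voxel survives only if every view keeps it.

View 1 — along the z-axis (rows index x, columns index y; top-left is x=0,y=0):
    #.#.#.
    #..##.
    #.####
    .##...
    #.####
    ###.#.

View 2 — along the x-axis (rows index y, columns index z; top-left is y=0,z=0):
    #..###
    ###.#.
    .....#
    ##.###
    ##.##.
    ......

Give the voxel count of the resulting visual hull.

before carving: 216 voxels (6×6×6)
step 1: project along z, AND mask (22/36) → |grid| = 132
step 2: project along x, AND mask (18/36) → |grid| = 68

voxel count = 68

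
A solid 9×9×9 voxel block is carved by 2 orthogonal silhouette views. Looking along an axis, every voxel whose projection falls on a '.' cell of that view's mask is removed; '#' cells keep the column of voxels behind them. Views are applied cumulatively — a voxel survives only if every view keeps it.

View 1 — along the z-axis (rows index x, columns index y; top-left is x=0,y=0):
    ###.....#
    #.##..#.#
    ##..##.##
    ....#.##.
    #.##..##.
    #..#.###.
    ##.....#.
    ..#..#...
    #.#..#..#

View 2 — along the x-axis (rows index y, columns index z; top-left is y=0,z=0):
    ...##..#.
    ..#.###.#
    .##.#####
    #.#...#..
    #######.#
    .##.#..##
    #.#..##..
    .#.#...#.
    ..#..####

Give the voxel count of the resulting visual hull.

start: 9×9×9 = 729 voxels
step 1: project along z, AND mask (37/81) → |grid| = 333
step 2: project along x, AND mask (43/81) → |grid| = 167

voxel count = 167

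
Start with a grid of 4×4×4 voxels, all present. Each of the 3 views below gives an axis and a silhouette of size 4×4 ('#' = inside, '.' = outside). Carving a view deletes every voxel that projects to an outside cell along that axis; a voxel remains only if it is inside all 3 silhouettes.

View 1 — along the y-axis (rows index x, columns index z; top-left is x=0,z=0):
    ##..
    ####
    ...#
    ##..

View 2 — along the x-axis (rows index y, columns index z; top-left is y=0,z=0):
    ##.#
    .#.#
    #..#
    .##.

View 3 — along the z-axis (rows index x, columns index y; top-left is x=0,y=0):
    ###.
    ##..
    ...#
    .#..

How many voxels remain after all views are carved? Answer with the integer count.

remaining voxels: 10

before carving: 64 voxels (4×4×4)
  1. axis=1 (XZ plane), |mask|=9  ⇒  voxels=36
  2. axis=0 (YZ plane), |mask|=9  ⇒  voxels=22
  3. axis=2 (XY plane), |mask|=7  ⇒  voxels=10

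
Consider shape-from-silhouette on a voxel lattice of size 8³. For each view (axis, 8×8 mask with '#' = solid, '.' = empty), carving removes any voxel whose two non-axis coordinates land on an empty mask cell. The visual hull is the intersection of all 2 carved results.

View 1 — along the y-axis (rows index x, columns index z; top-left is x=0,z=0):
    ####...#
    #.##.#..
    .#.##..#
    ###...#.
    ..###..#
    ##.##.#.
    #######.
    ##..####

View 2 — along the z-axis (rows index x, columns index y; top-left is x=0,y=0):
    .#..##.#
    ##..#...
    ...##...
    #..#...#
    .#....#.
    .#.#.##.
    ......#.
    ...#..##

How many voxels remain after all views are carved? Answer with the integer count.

start: 8×8×8 = 512 voxels
after view 1 [y-axis, 39 of 64 cells solid] → remaining = 312
after view 2 [z-axis, 22 of 64 cells solid] → remaining = 105

105 voxels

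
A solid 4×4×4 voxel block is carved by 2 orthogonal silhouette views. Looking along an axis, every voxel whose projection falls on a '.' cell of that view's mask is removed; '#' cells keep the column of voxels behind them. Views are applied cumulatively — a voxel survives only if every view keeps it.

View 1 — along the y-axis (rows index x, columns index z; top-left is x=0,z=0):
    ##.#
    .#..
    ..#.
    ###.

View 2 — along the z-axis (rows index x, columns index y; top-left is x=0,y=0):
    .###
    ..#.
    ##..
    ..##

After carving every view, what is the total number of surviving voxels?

voxel count = 18

full grid |V| = 64
carve view 1 (along y, XZ-mask fill 8/16): 32 voxels remain
carve view 2 (along z, XY-mask fill 8/16): 18 voxels remain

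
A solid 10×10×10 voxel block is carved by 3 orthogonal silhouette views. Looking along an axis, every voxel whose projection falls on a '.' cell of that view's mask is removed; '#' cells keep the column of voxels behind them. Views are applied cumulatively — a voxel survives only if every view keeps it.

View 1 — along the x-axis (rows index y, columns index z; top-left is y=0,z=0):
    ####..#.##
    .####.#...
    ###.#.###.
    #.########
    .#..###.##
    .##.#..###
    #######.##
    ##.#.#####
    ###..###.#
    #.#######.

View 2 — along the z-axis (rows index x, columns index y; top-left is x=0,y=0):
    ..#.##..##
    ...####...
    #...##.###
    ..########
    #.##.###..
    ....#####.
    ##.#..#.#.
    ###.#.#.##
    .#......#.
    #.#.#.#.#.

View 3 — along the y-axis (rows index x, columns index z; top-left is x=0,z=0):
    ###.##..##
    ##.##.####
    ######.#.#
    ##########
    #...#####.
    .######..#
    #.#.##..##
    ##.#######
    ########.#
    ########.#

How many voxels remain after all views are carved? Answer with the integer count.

remaining voxels: 303

full grid |V| = 1000
after view 1 [x-axis, 72 of 100 cells solid] → remaining = 720
after view 2 [z-axis, 53 of 100 cells solid] → remaining = 382
after view 3 [y-axis, 79 of 100 cells solid] → remaining = 303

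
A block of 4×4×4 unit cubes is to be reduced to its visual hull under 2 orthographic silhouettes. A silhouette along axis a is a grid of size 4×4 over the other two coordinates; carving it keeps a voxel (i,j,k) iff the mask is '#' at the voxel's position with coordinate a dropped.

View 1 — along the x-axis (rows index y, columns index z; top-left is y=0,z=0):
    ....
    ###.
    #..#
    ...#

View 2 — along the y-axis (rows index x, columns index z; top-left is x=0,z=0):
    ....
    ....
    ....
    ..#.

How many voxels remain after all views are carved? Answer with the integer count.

start: 4×4×4 = 64 voxels
  1. axis=0 (YZ plane), |mask|=6  ⇒  voxels=24
  2. axis=1 (XZ plane), |mask|=1  ⇒  voxels=1

remaining voxels: 1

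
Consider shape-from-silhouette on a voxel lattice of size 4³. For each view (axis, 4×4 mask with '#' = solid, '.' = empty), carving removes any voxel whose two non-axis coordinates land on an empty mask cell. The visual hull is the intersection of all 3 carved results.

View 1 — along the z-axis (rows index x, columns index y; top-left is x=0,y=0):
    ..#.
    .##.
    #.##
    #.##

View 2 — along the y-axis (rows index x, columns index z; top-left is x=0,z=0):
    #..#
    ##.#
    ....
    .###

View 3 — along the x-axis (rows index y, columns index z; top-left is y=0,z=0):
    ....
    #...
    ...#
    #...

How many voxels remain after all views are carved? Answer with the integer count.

before carving: 64 voxels (4×4×4)
step 1: project along z, AND mask (9/16) → |grid| = 36
step 2: project along y, AND mask (8/16) → |grid| = 17
step 3: project along x, AND mask (3/16) → |grid| = 4

|visual hull| = 4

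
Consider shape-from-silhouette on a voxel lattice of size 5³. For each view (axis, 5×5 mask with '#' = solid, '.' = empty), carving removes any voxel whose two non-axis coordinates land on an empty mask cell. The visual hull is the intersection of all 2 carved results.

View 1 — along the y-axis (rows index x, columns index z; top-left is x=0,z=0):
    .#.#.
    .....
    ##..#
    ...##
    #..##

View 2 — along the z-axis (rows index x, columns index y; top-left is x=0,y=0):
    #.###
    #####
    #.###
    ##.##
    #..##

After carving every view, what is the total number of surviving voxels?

initial block: 5^3 = 125
V1 y: intersect with XZ mask (10 set) -- 50 left
V2 z: intersect with XY mask (20 set) -- 37 left

remaining voxels: 37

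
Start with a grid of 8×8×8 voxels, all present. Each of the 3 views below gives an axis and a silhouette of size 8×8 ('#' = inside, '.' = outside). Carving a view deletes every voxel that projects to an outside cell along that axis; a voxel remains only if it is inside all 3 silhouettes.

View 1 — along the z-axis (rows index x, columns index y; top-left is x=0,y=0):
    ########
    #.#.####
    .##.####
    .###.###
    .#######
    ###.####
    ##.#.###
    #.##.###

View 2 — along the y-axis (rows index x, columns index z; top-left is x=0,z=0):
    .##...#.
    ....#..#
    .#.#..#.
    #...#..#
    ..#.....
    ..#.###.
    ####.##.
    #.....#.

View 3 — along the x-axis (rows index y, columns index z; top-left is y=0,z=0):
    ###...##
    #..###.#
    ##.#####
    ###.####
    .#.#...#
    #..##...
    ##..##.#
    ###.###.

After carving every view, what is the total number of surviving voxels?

start: 8×8×8 = 512 voxels
carve view 1 (along z, XY-mask fill 52/64): 416 voxels remain
carve view 2 (along y, XZ-mask fill 24/64): 155 voxels remain
carve view 3 (along x, YZ-mask fill 41/64): 95 voxels remain

|visual hull| = 95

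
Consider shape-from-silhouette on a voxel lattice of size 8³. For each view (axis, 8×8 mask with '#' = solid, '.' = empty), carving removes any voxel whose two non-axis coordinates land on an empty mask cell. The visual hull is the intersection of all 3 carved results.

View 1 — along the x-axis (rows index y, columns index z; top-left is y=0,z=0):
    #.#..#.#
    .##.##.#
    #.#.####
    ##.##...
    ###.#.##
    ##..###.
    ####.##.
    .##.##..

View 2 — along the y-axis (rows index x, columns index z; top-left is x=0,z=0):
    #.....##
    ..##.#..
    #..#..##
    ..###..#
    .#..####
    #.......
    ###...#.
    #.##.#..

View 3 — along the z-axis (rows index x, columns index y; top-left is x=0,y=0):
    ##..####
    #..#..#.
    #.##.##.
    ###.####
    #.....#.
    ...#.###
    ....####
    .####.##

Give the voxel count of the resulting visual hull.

start: 8×8×8 = 512 voxels
step 1: project along x, AND mask (40/64) → |grid| = 320
step 2: project along y, AND mask (28/64) → |grid| = 136
step 3: project along z, AND mask (37/64) → |grid| = 80

voxel count = 80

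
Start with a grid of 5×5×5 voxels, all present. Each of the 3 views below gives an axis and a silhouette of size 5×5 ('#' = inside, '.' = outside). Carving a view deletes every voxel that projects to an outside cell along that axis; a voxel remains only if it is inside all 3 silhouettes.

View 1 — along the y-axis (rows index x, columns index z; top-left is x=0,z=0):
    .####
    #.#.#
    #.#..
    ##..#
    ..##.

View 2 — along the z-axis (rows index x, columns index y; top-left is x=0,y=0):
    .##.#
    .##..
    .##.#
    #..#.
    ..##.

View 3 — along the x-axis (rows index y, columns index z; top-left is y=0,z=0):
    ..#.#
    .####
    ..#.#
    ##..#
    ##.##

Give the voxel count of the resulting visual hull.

initial block: 5^3 = 125
carve view 1 (along y, XZ-mask fill 14/25): 70 voxels remain
carve view 2 (along z, XY-mask fill 12/25): 34 voxels remain
carve view 3 (along x, YZ-mask fill 15/25): 21 voxels remain

remaining voxels: 21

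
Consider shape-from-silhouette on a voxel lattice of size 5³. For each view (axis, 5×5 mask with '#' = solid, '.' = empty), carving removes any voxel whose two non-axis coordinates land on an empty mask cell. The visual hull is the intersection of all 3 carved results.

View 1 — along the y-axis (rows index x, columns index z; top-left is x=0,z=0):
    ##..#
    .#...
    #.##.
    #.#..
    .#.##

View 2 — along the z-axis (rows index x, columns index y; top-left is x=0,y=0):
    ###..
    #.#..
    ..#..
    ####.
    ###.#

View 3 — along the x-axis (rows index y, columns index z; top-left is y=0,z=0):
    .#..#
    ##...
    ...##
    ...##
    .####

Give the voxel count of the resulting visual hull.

16 voxels

full grid |V| = 125
V1 y: intersect with XZ mask (12 set) -- 60 left
V2 z: intersect with XY mask (14 set) -- 34 left
V3 x: intersect with YZ mask (12 set) -- 16 left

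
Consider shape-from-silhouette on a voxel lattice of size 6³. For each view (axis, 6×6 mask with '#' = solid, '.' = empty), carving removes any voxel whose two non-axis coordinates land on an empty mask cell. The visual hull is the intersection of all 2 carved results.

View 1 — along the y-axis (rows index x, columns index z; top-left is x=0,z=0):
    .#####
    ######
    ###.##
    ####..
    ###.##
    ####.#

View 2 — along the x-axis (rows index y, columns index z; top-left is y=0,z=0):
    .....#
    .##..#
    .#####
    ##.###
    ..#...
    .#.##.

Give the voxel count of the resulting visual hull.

voxel count = 91

before carving: 216 voxels (6×6×6)
step 1: project along y, AND mask (30/36) → |grid| = 180
step 2: project along x, AND mask (18/36) → |grid| = 91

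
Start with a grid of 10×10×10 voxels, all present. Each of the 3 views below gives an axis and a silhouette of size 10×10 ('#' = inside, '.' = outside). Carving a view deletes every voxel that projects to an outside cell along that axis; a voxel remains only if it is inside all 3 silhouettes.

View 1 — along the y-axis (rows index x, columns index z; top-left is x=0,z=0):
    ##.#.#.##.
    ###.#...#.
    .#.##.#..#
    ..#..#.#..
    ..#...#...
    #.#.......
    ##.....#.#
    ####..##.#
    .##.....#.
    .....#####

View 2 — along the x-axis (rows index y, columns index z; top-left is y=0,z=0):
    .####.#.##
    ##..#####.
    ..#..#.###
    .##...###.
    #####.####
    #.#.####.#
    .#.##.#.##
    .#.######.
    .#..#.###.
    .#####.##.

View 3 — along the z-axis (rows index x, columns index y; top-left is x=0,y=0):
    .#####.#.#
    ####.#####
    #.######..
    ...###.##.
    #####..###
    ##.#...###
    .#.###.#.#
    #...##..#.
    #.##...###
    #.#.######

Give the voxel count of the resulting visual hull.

initial block: 10^3 = 1000
V1 y: intersect with XZ mask (42 set) -- 420 left
V2 x: intersect with YZ mask (65 set) -- 273 left
V3 z: intersect with XY mask (66 set) -- 187 left

|visual hull| = 187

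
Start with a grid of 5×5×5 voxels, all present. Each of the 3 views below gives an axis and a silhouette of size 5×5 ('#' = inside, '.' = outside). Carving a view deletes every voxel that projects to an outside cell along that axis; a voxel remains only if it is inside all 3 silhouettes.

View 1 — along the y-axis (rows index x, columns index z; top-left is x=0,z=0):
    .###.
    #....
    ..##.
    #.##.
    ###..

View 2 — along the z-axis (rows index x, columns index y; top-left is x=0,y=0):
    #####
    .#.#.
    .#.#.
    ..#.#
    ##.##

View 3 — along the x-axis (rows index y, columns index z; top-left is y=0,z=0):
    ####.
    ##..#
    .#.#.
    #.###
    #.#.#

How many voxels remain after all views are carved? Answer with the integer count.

full grid |V| = 125
step 1: project along y, AND mask (12/25) → |grid| = 60
step 2: project along z, AND mask (15/25) → |grid| = 39
step 3: project along x, AND mask (16/25) → |grid| = 25

voxel count = 25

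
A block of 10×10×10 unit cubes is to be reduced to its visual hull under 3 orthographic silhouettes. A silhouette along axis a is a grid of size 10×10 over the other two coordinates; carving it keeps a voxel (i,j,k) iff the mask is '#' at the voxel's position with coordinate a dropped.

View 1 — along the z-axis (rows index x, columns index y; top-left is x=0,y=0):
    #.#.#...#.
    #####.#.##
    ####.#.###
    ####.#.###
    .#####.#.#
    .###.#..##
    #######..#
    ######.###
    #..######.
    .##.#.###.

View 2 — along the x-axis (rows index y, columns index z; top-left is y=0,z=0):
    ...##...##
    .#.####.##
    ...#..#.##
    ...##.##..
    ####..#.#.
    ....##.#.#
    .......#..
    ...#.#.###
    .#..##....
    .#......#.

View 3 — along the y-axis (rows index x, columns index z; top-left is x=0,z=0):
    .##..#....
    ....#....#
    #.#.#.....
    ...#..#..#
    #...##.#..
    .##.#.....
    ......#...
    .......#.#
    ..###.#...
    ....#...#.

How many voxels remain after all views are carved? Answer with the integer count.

remaining voxels: 75

before carving: 1000 voxels (10×10×10)
carve view 1 (along z, XY-mask fill 71/100): 710 voxels remain
carve view 2 (along x, YZ-mask fill 40/100): 294 voxels remain
carve view 3 (along y, XZ-mask fill 27/100): 75 voxels remain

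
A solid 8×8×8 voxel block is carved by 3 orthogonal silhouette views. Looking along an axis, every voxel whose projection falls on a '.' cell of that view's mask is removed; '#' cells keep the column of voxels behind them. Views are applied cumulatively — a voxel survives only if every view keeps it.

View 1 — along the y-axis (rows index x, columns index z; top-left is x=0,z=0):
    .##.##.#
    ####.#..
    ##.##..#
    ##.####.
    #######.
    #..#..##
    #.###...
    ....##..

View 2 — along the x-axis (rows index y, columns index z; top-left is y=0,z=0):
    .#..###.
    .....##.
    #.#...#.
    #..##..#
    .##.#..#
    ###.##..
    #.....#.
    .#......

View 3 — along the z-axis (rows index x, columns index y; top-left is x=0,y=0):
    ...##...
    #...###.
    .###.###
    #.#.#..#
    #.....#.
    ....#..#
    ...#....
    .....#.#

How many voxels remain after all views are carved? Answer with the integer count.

start: 8×8×8 = 512 voxels
[1] y-view keeps 38 columns → grid now 304
[2] x-view keeps 25 columns → grid now 119
[3] z-view keeps 23 columns → grid now 46

|visual hull| = 46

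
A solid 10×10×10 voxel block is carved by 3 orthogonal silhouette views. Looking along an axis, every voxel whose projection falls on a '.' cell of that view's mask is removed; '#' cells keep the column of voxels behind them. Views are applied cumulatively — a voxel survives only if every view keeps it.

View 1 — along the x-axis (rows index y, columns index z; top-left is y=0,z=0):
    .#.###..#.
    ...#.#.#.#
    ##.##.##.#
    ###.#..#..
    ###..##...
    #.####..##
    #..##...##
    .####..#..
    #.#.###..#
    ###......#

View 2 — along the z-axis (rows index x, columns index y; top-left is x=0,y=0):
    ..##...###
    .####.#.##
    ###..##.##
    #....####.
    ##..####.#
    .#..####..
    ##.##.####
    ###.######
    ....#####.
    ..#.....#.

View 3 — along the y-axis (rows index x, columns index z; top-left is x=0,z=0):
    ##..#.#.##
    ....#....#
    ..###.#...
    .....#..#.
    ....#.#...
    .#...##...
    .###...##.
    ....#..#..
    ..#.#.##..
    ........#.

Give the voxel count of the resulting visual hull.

voxel count = 97

start: 10×10×10 = 1000 voxels
after view 1 [x-axis, 53 of 100 cells solid] → remaining = 530
after view 2 [z-axis, 60 of 100 cells solid] → remaining = 318
after view 3 [y-axis, 31 of 100 cells solid] → remaining = 97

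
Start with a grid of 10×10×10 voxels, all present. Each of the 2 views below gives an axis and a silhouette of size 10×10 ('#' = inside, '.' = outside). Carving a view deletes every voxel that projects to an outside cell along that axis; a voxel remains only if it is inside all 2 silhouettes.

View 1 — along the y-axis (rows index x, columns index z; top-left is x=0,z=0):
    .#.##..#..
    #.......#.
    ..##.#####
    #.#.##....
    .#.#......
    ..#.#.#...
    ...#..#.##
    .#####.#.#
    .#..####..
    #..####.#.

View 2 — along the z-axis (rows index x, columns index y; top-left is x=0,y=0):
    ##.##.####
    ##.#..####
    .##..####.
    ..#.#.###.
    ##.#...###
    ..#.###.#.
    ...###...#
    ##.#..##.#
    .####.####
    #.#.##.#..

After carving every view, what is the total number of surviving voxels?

263 voxels

initial block: 10^3 = 1000
step 1: project along y, AND mask (44/100) → |grid| = 440
step 2: project along z, AND mask (60/100) → |grid| = 263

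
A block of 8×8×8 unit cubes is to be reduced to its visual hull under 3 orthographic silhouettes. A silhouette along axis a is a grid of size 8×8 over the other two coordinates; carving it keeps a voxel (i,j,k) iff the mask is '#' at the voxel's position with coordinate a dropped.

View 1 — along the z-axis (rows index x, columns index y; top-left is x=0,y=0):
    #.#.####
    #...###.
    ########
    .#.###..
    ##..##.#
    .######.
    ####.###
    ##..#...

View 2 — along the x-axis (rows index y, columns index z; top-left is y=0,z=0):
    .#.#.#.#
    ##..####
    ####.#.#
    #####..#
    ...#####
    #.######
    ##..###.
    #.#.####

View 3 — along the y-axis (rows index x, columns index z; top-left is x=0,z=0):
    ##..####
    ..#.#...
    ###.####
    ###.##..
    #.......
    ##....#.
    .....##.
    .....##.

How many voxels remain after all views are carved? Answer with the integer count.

voxel count = 115

before carving: 512 voxels (8×8×8)
[1] z-view keeps 43 columns → grid now 344
[2] x-view keeps 45 columns → grid now 241
[3] y-view keeps 28 columns → grid now 115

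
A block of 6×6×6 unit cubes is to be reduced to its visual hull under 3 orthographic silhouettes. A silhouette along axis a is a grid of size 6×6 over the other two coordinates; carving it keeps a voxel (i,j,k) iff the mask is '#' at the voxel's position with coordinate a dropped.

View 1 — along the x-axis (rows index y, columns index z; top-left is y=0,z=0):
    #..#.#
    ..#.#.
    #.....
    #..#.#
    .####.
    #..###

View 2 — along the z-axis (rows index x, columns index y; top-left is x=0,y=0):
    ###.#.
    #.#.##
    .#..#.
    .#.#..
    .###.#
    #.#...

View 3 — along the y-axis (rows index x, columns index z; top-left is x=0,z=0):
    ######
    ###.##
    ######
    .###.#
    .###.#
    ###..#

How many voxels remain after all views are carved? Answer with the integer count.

initial block: 6^3 = 216
[1] x-view keeps 17 columns → grid now 102
[2] z-view keeps 18 columns → grid now 47
[3] y-view keeps 29 columns → grid now 36

36 voxels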